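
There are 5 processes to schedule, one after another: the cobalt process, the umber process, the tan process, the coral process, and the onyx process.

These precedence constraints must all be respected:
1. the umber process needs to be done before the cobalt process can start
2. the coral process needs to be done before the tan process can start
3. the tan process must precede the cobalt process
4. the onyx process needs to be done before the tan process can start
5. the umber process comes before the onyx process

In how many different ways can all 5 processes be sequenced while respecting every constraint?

The processes with no prerequisites are the umber process, the coral process; any of them can be placed first.
Counting all ways to extend the partial order to a total order gives 3.

3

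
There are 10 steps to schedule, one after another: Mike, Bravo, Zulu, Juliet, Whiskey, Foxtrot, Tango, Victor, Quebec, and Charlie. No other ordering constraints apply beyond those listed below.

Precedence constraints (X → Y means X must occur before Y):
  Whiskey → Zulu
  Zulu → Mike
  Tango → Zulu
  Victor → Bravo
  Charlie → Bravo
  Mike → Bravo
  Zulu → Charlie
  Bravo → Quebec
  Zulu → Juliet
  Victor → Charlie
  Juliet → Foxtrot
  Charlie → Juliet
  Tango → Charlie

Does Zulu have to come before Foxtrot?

Following the dependencies: Zulu → Juliet → Foxtrot.
Hence Zulu necessarily comes before Foxtrot.

Yes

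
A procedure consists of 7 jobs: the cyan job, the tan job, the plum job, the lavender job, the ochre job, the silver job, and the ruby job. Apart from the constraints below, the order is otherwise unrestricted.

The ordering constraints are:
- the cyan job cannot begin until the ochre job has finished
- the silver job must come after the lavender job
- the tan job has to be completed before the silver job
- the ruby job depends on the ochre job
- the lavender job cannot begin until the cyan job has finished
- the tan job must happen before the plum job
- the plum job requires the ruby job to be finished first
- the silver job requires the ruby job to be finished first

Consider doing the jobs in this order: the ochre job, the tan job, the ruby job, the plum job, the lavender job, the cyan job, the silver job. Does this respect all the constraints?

The sequence places the lavender job ahead of the cyan job.
But one of the constraints requires the cyan job before the lavender job, so this ordering violates it.

No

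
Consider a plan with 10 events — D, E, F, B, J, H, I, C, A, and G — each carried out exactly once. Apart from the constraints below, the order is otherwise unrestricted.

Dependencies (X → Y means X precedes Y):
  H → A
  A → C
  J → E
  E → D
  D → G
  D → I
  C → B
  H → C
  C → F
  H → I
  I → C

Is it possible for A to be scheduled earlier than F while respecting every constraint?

Every valid ordering already has A before F (the constraints require it), so in particular at least one does.

Yes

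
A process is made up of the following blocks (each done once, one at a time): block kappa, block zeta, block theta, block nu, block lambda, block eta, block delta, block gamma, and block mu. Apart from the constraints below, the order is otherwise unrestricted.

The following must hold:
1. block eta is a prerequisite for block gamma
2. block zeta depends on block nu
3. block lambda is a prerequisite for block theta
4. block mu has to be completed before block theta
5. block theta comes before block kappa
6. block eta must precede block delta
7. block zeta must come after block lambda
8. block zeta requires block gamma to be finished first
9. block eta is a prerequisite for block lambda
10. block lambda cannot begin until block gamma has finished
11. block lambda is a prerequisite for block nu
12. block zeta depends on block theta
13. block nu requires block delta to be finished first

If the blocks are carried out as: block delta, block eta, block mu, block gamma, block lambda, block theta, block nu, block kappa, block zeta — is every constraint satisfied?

In the proposed order, block delta appears before block eta.
That contradicts the constraint that block eta must precede block delta.

No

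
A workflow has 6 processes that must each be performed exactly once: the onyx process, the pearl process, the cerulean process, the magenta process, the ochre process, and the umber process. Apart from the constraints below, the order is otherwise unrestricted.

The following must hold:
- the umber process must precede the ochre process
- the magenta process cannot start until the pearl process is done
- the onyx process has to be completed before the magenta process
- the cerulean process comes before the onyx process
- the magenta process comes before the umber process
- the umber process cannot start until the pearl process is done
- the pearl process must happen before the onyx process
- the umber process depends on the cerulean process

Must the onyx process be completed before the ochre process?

There is a constraint chain the onyx process → the magenta process → the umber process → the ochre process.
Hence the onyx process necessarily comes before the ochre process.

Yes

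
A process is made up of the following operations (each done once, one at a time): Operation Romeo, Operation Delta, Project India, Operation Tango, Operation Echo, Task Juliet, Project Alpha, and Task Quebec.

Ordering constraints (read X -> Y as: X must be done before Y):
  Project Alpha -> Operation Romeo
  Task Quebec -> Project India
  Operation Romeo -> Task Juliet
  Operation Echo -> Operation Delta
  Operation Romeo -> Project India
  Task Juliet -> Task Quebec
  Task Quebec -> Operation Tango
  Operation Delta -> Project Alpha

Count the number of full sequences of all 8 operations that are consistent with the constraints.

2

Operation Echo is the only operation with nothing required before it, so every ordering starts there.
Systematically extending each partial ordering one operation at a time and counting, there are 2 complete orderings.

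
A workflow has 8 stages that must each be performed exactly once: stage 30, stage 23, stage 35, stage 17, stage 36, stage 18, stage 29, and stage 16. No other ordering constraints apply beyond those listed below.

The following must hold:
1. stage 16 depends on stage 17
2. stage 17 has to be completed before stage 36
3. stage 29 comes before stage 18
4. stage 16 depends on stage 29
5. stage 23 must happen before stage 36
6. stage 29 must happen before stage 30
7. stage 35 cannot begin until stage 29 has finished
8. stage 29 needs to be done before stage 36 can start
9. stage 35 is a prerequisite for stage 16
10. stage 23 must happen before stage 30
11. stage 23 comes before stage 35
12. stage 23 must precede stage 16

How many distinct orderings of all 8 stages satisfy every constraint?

601

The stages with no prerequisites are stage 23, stage 17, stage 29; any of them can be placed first.
Counting all ways to extend the partial order to a total order gives 601.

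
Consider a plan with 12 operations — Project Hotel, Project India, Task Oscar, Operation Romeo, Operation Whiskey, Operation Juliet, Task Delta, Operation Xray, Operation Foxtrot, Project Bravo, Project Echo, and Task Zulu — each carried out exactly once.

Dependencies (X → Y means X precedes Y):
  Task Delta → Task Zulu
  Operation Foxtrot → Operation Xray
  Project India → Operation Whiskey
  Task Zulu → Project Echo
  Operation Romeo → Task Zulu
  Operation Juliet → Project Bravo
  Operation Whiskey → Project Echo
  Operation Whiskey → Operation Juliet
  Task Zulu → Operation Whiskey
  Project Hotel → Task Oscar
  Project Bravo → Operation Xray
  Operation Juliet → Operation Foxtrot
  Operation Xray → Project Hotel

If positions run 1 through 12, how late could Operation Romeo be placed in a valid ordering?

Every operation that must follow Operation Romeo has to come after it. Tracing all chains starting from Operation Romeo, those operations are: Project Hotel, Task Oscar, Operation Whiskey, Operation Juliet, Operation Xray, Operation Foxtrot, Project Bravo, Project Echo, Task Zulu — 9 in total.
So at least 9 operations follow Operation Romeo, putting Operation Romeo no later than position 3. That position is achievable by scheduling everything else first.

3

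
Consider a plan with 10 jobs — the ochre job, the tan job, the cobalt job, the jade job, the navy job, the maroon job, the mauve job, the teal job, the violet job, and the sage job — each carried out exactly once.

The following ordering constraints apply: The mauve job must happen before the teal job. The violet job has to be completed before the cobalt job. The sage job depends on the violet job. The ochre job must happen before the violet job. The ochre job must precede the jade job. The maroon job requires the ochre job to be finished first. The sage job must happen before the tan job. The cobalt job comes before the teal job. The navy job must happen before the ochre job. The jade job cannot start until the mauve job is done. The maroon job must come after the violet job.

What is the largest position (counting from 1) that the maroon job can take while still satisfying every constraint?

10

The maroon job has no required successors, so nothing stops it from going last (position 10).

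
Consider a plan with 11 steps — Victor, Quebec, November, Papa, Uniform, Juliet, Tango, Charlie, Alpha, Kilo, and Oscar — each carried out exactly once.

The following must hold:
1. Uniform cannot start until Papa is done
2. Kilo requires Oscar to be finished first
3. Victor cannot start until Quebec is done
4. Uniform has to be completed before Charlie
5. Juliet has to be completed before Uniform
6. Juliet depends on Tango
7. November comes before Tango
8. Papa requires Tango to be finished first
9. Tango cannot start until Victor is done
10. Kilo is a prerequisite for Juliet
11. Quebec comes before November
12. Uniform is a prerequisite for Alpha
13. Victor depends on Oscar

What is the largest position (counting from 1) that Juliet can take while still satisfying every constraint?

8

The steps that are forced after Juliet, directly or by a chain of constraints, are Uniform, Charlie, Alpha. That's 3 steps.
So at least 3 steps follow Juliet, putting Juliet no later than position 8. That position is achievable by scheduling everything else first.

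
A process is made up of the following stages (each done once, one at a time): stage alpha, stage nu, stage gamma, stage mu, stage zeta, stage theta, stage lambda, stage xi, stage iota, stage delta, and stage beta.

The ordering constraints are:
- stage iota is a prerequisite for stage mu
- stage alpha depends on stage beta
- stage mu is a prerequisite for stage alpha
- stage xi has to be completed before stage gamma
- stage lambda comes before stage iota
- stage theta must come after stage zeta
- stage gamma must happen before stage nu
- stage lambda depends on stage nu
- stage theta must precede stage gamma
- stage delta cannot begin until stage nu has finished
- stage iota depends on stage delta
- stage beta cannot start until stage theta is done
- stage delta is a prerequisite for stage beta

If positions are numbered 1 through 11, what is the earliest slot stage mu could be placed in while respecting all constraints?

The stages that are forced before stage mu, directly or transitively, are stage nu, stage gamma, stage zeta, stage theta, stage lambda, stage xi, stage iota, stage delta. That's 8 stages.
So at minimum 8 stages come before stage mu, putting stage mu no earlier than position 9. That position is achievable by scheduling exactly those predecessors first.

9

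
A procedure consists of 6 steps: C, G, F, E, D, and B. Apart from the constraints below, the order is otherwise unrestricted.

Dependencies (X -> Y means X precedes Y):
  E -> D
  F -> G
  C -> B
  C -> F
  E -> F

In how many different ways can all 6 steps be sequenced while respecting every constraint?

2 steps have no prerequisites (C, E), so any of them could come first.
Enumerating by repeatedly choosing an available step (one whose prerequisites are all placed) gives 30 distinct complete orderings.

30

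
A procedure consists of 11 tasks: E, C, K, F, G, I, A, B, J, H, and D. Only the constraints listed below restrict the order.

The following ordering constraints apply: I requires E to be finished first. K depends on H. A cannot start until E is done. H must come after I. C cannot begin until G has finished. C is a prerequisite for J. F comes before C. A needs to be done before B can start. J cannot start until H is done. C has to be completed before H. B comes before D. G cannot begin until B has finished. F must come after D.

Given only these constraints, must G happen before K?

Yes

Chaining the stated constraints: G → C → H → K.
So G must precede K in any valid ordering.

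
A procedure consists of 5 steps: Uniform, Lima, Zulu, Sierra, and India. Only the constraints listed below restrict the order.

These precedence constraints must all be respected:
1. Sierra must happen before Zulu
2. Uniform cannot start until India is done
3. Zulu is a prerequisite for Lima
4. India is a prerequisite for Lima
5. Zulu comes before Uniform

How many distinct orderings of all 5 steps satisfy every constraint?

6

The steps with no prerequisites are Sierra, India; any of them can be placed first.
Systematically extending each partial ordering one step at a time and counting, there are 6 complete orderings.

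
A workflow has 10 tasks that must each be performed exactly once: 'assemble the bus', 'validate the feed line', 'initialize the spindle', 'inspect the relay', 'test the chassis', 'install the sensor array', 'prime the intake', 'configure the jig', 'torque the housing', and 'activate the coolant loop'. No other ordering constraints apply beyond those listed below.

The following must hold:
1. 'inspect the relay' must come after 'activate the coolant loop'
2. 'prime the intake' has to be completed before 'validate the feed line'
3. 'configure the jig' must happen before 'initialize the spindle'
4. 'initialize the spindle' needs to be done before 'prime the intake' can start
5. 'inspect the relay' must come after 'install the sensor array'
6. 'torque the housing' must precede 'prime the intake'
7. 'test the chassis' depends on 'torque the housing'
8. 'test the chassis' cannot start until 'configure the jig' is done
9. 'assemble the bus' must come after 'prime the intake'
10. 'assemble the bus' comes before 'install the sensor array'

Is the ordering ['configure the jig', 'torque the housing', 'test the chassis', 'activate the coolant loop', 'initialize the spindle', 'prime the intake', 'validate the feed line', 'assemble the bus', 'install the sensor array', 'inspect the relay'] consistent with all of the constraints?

Checking each listed constraint against this order: for instance, 'activate the coolant loop' is in position 4 and 'inspect the relay' in position 10, so that constraint holds — and the remaining constraints check out the same way.

Yes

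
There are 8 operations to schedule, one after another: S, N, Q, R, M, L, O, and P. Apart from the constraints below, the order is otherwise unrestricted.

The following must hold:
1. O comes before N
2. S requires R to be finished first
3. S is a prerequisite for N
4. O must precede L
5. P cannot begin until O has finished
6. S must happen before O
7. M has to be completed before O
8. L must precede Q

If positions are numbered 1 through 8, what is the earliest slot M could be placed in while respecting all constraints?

1

Nothing is required before M; it can be the very first operation.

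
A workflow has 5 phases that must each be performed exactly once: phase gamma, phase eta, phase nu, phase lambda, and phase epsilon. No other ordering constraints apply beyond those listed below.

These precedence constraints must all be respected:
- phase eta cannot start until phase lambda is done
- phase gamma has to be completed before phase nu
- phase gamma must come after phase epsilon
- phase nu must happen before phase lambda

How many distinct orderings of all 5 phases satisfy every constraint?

Phase epsilon is the only phase with nothing required before it, so every ordering starts there.
Continuing from there, at each step only one phase has all its prerequisites placed, so the ordering is fully determined — there is exactly 1.

1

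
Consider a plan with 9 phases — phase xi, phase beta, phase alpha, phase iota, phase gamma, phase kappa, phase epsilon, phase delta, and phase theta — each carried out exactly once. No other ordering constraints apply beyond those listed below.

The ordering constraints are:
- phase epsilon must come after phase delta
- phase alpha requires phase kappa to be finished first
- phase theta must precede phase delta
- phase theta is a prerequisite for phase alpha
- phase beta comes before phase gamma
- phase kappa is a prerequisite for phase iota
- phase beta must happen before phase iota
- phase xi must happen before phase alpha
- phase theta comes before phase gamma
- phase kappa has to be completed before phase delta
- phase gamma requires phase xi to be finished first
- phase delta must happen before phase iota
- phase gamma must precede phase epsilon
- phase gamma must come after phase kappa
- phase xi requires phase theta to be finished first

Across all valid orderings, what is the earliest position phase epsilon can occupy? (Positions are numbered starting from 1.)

7

The phases that are forced before phase epsilon, directly or transitively, are phase xi, phase beta, phase gamma, phase kappa, phase delta, phase theta. That's 6 phases.
So at minimum 6 phases come before phase epsilon, putting phase epsilon no earlier than position 7. That position is achievable by scheduling exactly those predecessors first.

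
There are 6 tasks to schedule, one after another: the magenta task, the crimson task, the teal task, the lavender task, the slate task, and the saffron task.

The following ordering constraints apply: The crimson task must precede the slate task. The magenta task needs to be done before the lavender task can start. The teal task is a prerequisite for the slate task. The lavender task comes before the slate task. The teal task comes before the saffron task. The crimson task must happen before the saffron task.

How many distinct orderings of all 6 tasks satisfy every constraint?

3 tasks have no prerequisites (the magenta task, the crimson task, the teal task), so any of them could come first.
Enumerating by repeatedly choosing an available task (one whose prerequisites are all placed) gives 32 distinct complete orderings.

32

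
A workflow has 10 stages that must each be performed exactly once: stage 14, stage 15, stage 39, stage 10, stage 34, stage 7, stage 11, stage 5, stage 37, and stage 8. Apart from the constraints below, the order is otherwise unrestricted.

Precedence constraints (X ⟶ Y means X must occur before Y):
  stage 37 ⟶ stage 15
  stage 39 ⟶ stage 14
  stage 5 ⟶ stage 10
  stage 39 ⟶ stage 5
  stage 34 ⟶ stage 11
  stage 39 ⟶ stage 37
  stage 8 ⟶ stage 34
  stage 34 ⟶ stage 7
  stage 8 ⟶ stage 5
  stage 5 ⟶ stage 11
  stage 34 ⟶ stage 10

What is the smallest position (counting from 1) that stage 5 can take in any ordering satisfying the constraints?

3

The stages that are forced before stage 5, directly or transitively, are stage 39, stage 8. That's 2 stages.
So at minimum 2 stages come before stage 5, putting stage 5 no earlier than position 3. That position is achievable by scheduling exactly those predecessors first.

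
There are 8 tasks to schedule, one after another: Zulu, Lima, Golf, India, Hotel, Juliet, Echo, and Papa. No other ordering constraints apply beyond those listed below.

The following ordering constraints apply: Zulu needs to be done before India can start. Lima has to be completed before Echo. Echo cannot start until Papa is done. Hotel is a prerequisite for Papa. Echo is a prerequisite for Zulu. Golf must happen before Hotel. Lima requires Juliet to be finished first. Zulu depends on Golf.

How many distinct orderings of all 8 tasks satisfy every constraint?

2 tasks have no prerequisites (Golf, Juliet), so any of them could come first.
Systematically extending each partial ordering one task at a time and counting, there are 10 complete orderings.

10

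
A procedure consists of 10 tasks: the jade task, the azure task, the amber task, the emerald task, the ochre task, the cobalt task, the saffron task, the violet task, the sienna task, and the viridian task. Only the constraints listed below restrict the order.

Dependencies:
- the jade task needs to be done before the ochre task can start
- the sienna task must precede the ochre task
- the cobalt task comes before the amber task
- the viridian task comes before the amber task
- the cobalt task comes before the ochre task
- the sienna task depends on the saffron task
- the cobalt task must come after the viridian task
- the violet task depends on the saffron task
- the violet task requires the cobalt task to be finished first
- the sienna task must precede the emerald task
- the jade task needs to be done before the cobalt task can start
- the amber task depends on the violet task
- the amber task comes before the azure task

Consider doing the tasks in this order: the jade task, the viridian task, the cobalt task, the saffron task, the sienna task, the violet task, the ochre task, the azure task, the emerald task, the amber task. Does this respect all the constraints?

The sequence places the azure task ahead of the amber task.
That contradicts the constraint that the amber task must precede the azure task.

No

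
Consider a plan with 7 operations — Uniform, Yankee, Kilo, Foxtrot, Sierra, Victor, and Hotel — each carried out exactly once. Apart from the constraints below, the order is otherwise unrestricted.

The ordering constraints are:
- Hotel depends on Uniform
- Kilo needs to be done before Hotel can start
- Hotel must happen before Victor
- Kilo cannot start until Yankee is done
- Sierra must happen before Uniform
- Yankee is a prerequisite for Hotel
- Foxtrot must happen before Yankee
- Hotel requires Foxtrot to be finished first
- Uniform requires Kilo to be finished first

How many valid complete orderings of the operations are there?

The operations with no prerequisites are Foxtrot, Sierra; any of them can be placed first.
Enumerating by repeatedly choosing an available operation (one whose prerequisites are all placed) gives 4 distinct complete orderings.

4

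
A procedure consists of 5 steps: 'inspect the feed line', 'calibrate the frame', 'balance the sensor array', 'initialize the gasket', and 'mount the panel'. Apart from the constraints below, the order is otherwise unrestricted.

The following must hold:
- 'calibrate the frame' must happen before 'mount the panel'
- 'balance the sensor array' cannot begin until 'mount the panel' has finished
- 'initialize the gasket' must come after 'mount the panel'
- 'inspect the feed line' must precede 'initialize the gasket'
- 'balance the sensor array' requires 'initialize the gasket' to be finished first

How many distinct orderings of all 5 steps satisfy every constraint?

2 steps have no prerequisites ('inspect the feed line', 'calibrate the frame'), so any of them could come first.
Counting all ways to extend the partial order to a total order gives 3.

3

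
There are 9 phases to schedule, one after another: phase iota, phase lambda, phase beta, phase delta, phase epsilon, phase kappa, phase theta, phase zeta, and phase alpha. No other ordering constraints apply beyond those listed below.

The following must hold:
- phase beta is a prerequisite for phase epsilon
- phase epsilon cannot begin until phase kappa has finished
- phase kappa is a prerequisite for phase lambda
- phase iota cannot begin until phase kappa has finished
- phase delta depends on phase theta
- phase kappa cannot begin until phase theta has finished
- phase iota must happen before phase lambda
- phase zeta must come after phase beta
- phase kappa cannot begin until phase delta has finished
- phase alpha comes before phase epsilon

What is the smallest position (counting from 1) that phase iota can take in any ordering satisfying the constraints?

4

The phases that are forced before phase iota, directly or transitively, are phase delta, phase kappa, phase theta. That's 3 phases.
So at minimum 3 phases come before phase iota, putting phase iota no earlier than position 4. That position is achievable by scheduling exactly those predecessors first.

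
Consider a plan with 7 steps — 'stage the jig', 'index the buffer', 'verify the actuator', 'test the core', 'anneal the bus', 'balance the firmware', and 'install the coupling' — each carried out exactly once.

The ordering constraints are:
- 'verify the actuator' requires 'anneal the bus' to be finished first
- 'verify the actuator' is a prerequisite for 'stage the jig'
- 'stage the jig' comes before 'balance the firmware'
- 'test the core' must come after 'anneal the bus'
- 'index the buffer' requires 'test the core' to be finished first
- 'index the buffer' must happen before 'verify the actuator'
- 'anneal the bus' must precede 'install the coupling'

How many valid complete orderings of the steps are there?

6

'anneal the bus' is the only step with nothing required before it, so every ordering starts there.
Enumerating by repeatedly choosing an available step (one whose prerequisites are all placed) gives 6 distinct complete orderings.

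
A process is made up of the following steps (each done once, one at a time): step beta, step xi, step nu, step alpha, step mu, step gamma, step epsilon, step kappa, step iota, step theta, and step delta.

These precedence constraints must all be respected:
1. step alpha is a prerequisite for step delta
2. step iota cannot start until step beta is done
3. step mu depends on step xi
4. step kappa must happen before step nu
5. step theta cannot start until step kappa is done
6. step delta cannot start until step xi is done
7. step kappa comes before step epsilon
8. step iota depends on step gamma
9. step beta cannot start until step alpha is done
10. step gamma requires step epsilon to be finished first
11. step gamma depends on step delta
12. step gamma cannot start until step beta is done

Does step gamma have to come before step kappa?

No

The constraints actually force step kappa before step gamma (via step kappa → step epsilon → step gamma), not the other way around.
So step gamma never precedes step kappa.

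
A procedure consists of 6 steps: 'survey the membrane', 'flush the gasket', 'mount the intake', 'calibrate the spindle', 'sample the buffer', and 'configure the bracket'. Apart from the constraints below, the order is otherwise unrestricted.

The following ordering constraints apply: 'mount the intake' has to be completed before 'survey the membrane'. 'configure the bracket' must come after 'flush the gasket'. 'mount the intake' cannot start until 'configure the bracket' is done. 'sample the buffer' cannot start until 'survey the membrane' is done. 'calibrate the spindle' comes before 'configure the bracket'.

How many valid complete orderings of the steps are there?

2

The steps with no prerequisites are 'flush the gasket', 'calibrate the spindle'; any of them can be placed first.
Enumerating by repeatedly choosing an available step (one whose prerequisites are all placed) gives 2 distinct complete orderings.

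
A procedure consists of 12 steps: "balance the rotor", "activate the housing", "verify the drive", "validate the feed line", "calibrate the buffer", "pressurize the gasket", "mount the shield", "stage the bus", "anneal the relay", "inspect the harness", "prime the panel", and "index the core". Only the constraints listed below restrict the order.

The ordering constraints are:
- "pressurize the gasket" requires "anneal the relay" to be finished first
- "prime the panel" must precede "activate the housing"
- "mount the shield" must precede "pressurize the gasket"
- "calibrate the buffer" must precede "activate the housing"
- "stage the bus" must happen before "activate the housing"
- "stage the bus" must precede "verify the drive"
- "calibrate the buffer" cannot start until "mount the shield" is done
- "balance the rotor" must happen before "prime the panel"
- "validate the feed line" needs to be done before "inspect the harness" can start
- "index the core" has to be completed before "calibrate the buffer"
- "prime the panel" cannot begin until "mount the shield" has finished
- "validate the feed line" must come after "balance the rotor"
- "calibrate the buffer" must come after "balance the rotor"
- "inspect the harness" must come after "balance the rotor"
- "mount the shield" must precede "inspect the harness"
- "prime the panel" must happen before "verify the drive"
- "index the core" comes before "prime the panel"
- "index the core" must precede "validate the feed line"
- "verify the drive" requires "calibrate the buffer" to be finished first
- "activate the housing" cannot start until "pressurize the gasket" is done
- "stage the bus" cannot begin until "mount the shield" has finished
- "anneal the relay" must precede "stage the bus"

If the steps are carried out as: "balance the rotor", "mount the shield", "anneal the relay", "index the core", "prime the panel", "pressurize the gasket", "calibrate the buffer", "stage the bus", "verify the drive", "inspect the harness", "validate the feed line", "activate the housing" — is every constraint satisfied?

The sequence places "inspect the harness" ahead of "validate the feed line".
But one of the constraints requires "validate the feed line" before "inspect the harness", so this ordering violates it.

No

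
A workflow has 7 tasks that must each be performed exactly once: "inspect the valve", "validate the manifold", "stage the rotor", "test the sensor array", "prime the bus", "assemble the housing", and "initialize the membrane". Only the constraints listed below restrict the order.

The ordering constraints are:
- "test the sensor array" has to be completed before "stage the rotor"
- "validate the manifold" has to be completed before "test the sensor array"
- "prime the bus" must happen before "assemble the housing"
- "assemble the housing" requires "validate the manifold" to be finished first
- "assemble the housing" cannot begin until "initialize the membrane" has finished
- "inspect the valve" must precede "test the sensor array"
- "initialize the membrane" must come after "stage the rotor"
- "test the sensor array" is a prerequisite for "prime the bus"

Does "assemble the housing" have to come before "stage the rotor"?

In fact the dependencies run the other way: "stage the rotor" → "initialize the membrane" → "assemble the housing".
So "assemble the housing" never precedes "stage the rotor".

No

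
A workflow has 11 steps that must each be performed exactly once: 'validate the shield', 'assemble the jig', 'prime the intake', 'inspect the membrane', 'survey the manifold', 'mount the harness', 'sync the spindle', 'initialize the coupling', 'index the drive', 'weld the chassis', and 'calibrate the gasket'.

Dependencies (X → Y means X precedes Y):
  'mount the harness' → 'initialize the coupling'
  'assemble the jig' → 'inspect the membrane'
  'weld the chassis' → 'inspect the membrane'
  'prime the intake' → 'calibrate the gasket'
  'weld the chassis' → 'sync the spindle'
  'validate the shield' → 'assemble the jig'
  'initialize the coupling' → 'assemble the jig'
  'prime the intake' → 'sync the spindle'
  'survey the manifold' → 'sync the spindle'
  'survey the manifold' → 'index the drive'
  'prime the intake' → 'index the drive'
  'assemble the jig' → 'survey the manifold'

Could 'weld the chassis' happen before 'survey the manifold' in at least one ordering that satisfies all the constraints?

Yes

Nothing in the constraints forces 'survey the manifold' before 'weld the chassis' — there is no chain from 'survey the manifold' to 'weld the chassis'.
That means at least one valid schedule has 'weld the chassis' before 'survey the manifold'.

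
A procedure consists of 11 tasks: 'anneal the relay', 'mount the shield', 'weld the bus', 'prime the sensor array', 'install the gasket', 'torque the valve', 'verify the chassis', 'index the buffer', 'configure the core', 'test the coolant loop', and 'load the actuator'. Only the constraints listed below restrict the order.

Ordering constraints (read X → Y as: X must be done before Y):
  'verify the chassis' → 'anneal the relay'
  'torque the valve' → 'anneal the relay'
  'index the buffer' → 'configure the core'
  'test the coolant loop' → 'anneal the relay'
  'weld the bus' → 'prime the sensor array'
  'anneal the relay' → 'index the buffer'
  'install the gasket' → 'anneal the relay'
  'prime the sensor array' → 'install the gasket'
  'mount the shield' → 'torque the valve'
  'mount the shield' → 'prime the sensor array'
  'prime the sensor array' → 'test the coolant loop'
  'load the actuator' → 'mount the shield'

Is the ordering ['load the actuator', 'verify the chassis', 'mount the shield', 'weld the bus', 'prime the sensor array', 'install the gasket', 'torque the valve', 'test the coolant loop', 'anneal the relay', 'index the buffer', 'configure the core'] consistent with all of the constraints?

Checking each listed constraint against this order: for instance, 'verify the chassis' is in position 2 and 'anneal the relay' in position 9, so that constraint holds — and the remaining constraints check out the same way.

Yes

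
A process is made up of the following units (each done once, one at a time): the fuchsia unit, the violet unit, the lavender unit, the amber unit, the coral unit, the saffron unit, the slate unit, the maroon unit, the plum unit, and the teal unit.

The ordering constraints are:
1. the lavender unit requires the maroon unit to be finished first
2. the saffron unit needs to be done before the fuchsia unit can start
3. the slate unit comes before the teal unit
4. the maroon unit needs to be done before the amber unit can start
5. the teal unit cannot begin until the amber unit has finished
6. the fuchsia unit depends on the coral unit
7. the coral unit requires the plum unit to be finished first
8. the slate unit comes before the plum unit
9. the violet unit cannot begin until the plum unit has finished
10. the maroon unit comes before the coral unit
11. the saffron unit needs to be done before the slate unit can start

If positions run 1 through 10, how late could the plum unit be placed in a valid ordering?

7

Following every chain forward from the plum unit, the units that must come later are the fuchsia unit, the violet unit, the coral unit — 3 of them.
So at least 3 units follow the plum unit, putting the plum unit no later than position 7. That position is achievable by scheduling everything else first.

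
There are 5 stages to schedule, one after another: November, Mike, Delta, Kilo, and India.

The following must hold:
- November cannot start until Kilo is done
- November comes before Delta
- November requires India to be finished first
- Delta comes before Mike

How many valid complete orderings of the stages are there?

2 stages have no prerequisites (Kilo, India), so any of them could come first.
Counting all ways to extend the partial order to a total order gives 2.

2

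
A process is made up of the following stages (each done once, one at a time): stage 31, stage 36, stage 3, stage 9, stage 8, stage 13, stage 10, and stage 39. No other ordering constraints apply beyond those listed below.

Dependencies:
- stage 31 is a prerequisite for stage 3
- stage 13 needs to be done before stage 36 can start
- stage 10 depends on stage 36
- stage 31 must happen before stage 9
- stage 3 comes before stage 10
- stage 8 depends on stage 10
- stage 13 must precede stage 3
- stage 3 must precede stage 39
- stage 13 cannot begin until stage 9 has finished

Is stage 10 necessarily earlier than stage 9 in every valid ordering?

No

There is a chain stage 9 → stage 13 → stage 36 → stage 10, which puts stage 9 before stage 10.
So stage 10 does not have to come before stage 9 — it cannot.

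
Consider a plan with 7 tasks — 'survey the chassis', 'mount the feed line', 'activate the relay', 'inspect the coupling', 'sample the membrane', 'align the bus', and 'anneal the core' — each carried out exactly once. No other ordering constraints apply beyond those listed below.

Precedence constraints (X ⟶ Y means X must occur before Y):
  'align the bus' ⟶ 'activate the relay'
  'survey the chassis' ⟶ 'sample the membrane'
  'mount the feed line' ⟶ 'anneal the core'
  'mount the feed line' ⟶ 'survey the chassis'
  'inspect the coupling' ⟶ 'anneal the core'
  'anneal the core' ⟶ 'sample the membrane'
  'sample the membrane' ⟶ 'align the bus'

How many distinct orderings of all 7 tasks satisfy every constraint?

5

The tasks with no prerequisites are 'mount the feed line', 'inspect the coupling'; any of them can be placed first.
Counting all ways to extend the partial order to a total order gives 5.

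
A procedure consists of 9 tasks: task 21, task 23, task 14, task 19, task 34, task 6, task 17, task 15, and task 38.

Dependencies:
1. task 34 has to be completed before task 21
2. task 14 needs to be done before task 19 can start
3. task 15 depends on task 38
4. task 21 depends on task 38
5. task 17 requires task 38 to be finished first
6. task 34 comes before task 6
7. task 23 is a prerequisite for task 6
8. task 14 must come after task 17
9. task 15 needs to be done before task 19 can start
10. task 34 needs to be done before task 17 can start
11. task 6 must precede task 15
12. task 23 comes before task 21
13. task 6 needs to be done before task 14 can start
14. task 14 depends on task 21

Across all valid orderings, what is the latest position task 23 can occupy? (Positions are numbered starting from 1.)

The tasks that are forced after task 23, directly or by a chain of constraints, are task 21, task 14, task 19, task 6, task 15. That's 5 tasks.
With 5 mandatory successors out of 9 tasks total, the latest slot for task 23 is 9−5 = 4, and it's reachable by doing all non-successors before task 23.

4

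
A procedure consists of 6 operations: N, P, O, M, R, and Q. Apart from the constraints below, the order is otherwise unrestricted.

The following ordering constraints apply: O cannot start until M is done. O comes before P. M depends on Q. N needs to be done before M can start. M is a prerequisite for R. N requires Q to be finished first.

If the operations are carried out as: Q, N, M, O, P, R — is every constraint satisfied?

Every stated constraint is respected: M sits at position 3, ahead of R at position 6, and each of the other listed pairs likewise has the predecessor earlier in the sequence.

Yes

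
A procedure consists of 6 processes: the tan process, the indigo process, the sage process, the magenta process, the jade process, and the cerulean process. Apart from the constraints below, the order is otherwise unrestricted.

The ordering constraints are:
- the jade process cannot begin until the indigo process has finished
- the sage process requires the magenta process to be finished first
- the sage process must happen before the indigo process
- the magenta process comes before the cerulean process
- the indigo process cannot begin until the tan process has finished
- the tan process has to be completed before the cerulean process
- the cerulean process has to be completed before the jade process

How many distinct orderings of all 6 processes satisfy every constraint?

8

The processes with no prerequisites are the tan process, the magenta process; any of them can be placed first.
Systematically extending each partial ordering one process at a time and counting, there are 8 complete orderings.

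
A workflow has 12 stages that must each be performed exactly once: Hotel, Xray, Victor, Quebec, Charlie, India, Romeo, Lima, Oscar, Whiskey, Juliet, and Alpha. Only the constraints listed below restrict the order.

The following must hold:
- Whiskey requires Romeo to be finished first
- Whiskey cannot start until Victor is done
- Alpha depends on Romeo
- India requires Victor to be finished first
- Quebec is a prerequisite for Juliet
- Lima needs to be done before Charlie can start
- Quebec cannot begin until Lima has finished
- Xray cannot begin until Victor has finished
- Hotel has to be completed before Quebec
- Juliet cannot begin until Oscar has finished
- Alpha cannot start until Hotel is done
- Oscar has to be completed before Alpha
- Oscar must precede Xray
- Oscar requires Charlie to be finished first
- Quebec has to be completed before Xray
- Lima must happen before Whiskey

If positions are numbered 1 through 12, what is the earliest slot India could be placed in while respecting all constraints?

2

The only stage forced before India (directly or transitively) is Victor.
So at minimum 1 stage comes before India, putting India no earlier than position 2. That position is achievable by scheduling exactly that predecessor first.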